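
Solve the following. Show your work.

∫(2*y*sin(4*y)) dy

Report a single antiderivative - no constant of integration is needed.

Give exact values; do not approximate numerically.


Step 1. Integrate ∫(2*y*sin(4*y)) dy by parts with u = y, dv = (2*sin(4*y)) dy, so v = -cos(4*y)/2: now -y*cos(4*y)/2 + ∫(cos(4*y)/2) dy.
Step 2. Evaluate the standard form: now -y*cos(4*y)/2 + sin(4*y)/8.
Answer: -y*cos(4*y)/2 + sin(4*y)/8.


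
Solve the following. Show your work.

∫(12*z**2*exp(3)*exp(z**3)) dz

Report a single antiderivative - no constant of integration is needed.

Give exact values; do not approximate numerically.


Step 1. Substitute u = z**3 + 3, turning ∫(12*z**2*exp(3)*exp(z**3)) dz into ∫(4*exp(u)) du: now ∫(4*exp(u)) du.
Step 2. Evaluate the standard form: now 4*exp(u).
Step 3. Substitute back u = z**3 + 3: now 4*exp(z**3 + 3).
Answer: 4*exp(z**3 + 3).


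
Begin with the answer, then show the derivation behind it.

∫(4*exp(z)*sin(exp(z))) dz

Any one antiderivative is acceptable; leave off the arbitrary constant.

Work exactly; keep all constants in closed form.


The answer is -4*cos(exp(z)).
Step 1. Substitute u = exp(z), turning ∫(4*exp(z)*sin(exp(z))) dz into ∫(4*sin(u)) du: now ∫(4*sin(u)) du.
Step 2. Evaluate the standard form: now -4*cos(u).
Step 3. Substitute back u = exp(z): now -4*cos(exp(z)).
Answer: -4*cos(exp(z)).


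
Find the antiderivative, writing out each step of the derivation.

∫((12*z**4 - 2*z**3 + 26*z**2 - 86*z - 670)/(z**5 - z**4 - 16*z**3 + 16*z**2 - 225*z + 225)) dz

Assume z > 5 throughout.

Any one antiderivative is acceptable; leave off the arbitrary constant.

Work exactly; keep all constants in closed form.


Step 1. Decompose ∫((12*z**4 - 2*z**3 + 26*z**2 - 86*z - 670)/(z**5 - z**4 - 16*z**3 + 16*z**2 - 225*z + 225)) dz by partial fractions, (12*z**4 - 2*z**3 + 26*z**2 - 86*z - 670)/(z**5 - z**4 - 16*z**3 + 16*z**2 - 225*z + 225) = 2/(z**2 + 9) + 4/(z + 5) + 3/(z - 1) + 5/(z - 5): now ∫(5/(z - 5)) dz + ∫(3/(z - 1)) dz + ∫(4/(z + 5)) dz + ∫(2/(z**2 + 9)) dz.
Step 2. Evaluate the standard form [assuming z > 1]: now 3*log(z - 1) + ∫(5/(z - 5)) dz + ∫(4/(z + 5)) dz + ∫(2/(z**2 + 9)) dz.
Step 3. Evaluate the standard form [assuming z > -5]: now 3*log(z - 1) + 4*log(z + 5) + ∫(5/(z - 5)) dz + ∫(2/(z**2 + 9)) dz.
Step 4. Evaluate the standard form [assuming z > 5]: now 5*log(z - 5) + 3*log(z - 1) + 4*log(z + 5) + ∫(2/(z**2 + 9)) dz.
Step 5. Evaluate the standard form: now 5*log(z - 5) + 3*log(z - 1) + 4*log(z + 5) + 2*atan(z/3)/3.
Answer: 5*log(z - 5) + 3*log(z - 1) + 4*log(z + 5) + 2*atan(z/3)/3.


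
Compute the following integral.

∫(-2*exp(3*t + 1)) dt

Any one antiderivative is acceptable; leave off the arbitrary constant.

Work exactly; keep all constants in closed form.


Answer: -2*exp(3*t + 1)/3.


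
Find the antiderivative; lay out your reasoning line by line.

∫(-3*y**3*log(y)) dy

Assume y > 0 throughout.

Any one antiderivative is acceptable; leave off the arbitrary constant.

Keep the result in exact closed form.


Step 1. Integrate ∫(-3*y**3*log(y)) dy by parts with u = log(y), dv = (-3*y**3) dy, so v = -3*y**4/4 [assuming y > 0]: now -3*y**4*log(y)/4 + ∫(3*y**3/4) dy.
Step 2. Evaluate the standard form: now -3*y**4*log(y)/4 + 3*y**4/16.
Answer: -3*y**4*log(y)/4 + 3*y**4/16.


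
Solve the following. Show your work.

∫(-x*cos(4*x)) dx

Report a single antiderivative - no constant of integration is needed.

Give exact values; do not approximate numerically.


Step 1. Integrate ∫(-x*cos(4*x)) dx by parts with u = x, dv = (-cos(4*x)) dx, so v = -sin(4*x)/4: now -x*sin(4*x)/4 + ∫(sin(4*x)/4) dx.
Step 2. Evaluate the standard form: now -x*sin(4*x)/4 - cos(4*x)/16.
Answer: -x*sin(4*x)/4 - cos(4*x)/16.


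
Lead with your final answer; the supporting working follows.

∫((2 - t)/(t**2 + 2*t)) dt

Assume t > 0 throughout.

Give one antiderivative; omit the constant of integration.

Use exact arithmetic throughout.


The answer is log(t) - 2*log(t + 2).
Step 1. Decompose ∫((2 - t)/(t**2 + 2*t)) dt by partial fractions, (2 - t)/(t**2 + 2*t) = -2/(t + 2) + 1/t: now ∫(1/t) dt + ∫(-2/(t + 2)) dt.
Step 2. Evaluate the standard form [assuming t > 0]: now log(t) + ∫(-2/(t + 2)) dt.
Step 3. Evaluate the standard form [assuming t > -2]: now log(t) - 2*log(t + 2).
Answer: log(t) - 2*log(t + 2).


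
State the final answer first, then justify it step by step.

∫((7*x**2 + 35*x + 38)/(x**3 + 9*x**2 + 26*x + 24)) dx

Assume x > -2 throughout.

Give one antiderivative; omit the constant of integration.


The answer is -2*log(x + 2) + 4*log(x + 3) + 5*log(x + 4).
Step 1. Decompose ∫((7*x**2 + 35*x + 38)/(x**3 + 9*x**2 + 26*x + 24)) dx by partial fractions, (7*x**2 + 35*x + 38)/(x**3 + 9*x**2 + 26*x + 24) = 5/(x + 4) + 4/(x + 3) - 2/(x + 2): now ∫(-2/(x + 2)) dx + ∫(4/(x + 3)) dx + ∫(5/(x + 4)) dx.
Step 2. Evaluate the standard form [assuming x > -4]: now 5*log(x + 4) + ∫(-2/(x + 2)) dx + ∫(4/(x + 3)) dx.
Step 3. Evaluate the standard form [assuming x > -3]: now 4*log(x + 3) + 5*log(x + 4) + ∫(-2/(x + 2)) dx.
Step 4. Evaluate the standard form [assuming x > -2]: now -2*log(x + 2) + 4*log(x + 3) + 5*log(x + 4).
Answer: -2*log(x + 2) + 4*log(x + 3) + 5*log(x + 4).


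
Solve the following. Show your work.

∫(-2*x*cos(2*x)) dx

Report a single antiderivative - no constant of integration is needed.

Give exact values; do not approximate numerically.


Step 1. Integrate ∫(-2*x*cos(2*x)) dx by parts with u = x, dv = (-2*cos(2*x)) dx, so v = -sin(2*x): now -x*sin(2*x) + ∫(sin(2*x)) dx.
Step 2. Evaluate the standard form: now -x*sin(2*x) - cos(2*x)/2.
Answer: -x*sin(2*x) - cos(2*x)/2.


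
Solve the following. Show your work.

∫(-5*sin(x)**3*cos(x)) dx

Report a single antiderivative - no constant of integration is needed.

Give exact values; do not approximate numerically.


Step 1. Substitute u = sin(x), turning ∫(-5*sin(x)**3*cos(x)) dx into ∫(-5*u**3) du: now ∫(-5*u**3) du.
Step 2. Evaluate the standard form: now -5*u**4/4.
Step 3. Substitute back u = sin(x): now -5*sin(x)**4/4.
Answer: -5*sin(x)**4/4.


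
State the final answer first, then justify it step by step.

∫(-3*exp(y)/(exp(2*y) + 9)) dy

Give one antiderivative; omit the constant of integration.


The answer is -atan(exp(y)/3).
Step 1. Substitute u = exp(y), turning ∫(-3*exp(y)/(exp(2*y) + 9)) dy into ∫(-3/(u**2 + 9)) du: now ∫(-3/(u**2 + 9)) du.
Step 2. Evaluate the standard form: now -atan(u/3).
Step 3. Substitute back u = exp(y): now -atan(exp(y)/3).
Answer: -atan(exp(y)/3).


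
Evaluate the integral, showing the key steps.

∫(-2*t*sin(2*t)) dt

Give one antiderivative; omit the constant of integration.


Step 1. Integrate ∫(-2*t*sin(2*t)) dt by parts with u = t, dv = (-2*sin(2*t)) dt, so v = cos(2*t): now t*cos(2*t) + ∫(-cos(2*t)) dt.
Step 2. Evaluate the standard form: now t*cos(2*t) - sin(2*t)/2.
Answer: t*cos(2*t) - sin(2*t)/2.


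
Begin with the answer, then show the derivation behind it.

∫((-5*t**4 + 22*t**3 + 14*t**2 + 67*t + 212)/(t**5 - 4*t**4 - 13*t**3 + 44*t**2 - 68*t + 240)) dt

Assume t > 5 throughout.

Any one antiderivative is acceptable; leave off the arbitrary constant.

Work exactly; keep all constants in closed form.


The answer is log(t - 5) - 4*log(t - 3) - 2*log(t + 4) + atan(t/2)/2.
Step 1. Decompose ∫((-5*t**4 + 22*t**3 + 14*t**2 + 67*t + 212)/(t**5 - 4*t**4 - 13*t**3 + 44*t**2 - 68*t + 240)) dt by partial fractions, (-5*t**4 + 22*t**3 + 14*t**2 + 67*t + 212)/(t**5 - 4*t**4 - 13*t**3 + 44*t**2 - 68*t + 240) = 1/(t**2 + 4) - 2/(t + 4) - 4/(t - 3) + 1/(t - 5): now ∫(1/(t - 5)) dt + ∫(-4/(t - 3)) dt + ∫(-2/(t + 4)) dt + ∫(1/(t**2 + 4)) dt.
Step 2. Evaluate the standard form [assuming t > 3]: now -4*log(t - 3) + ∫(1/(t - 5)) dt + ∫(-2/(t + 4)) dt + ∫(1/(t**2 + 4)) dt.
Step 3. Evaluate the standard form [assuming t > 5]: now log(t - 5) - 4*log(t - 3) + ∫(-2/(t + 4)) dt + ∫(1/(t**2 + 4)) dt.
Step 4. Evaluate the standard form [assuming t > -4]: now log(t - 5) - 4*log(t - 3) - 2*log(t + 4) + ∫(1/(t**2 + 4)) dt.
Step 5. Evaluate the standard form: now log(t - 5) - 4*log(t - 3) - 2*log(t + 4) + atan(t/2)/2.
Answer: log(t - 5) - 4*log(t - 3) - 2*log(t + 4) + atan(t/2)/2.


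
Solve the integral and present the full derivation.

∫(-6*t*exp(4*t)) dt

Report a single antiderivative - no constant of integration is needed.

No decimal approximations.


Step 1. Integrate ∫(-6*t*exp(4*t)) dt by parts with u = t, dv = (-6*exp(4*t)) dt, so v = -3*exp(4*t)/2: now -3*t*exp(4*t)/2 + ∫(3*exp(4*t)/2) dt.
Step 2. Evaluate the standard form: now -3*t*exp(4*t)/2 + 3*exp(4*t)/8.
Answer: -3*t*exp(4*t)/2 + 3*exp(4*t)/8.


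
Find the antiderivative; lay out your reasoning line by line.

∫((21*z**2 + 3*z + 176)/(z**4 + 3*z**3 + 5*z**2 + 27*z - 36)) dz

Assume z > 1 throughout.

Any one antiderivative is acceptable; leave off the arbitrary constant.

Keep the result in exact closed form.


Step 1. Decompose ∫((21*z**2 + 3*z + 176)/(z**4 + 3*z**3 + 5*z**2 + 27*z - 36)) dz by partial fractions, (21*z**2 + 3*z + 176)/(z**4 + 3*z**3 + 5*z**2 + 27*z - 36) = 1/(z**2 + 9) - 4/(z + 4) + 4/(z - 1): now ∫(4/(z - 1)) dz + ∫(-4/(z + 4)) dz + ∫(1/(z**2 + 9)) dz.
Step 2. Evaluate the standard form [assuming z > -4]: now -4*log(z + 4) + ∫(4/(z - 1)) dz + ∫(1/(z**2 + 9)) dz.
Step 3. Evaluate the standard form [assuming z > 1]: now 4*log(z - 1) - 4*log(z + 4) + ∫(1/(z**2 + 9)) dz.
Step 4. Evaluate the standard form: now 4*log(z - 1) - 4*log(z + 4) + atan(z/3)/3.
Answer: 4*log(z - 1) - 4*log(z + 4) + atan(z/3)/3.


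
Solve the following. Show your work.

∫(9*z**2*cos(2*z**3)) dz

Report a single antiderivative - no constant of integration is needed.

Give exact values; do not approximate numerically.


Step 1. Substitute u = z**3, turning ∫(9*z**2*cos(2*z**3)) dz into ∫(3*cos(2*u)) du: now ∫(3*cos(2*u)) du.
Step 2. Evaluate the standard form: now 3*sin(2*u)/2.
Step 3. Substitute back u = z**3: now 3*sin(2*z**3)/2.
Answer: 3*sin(2*z**3)/2.


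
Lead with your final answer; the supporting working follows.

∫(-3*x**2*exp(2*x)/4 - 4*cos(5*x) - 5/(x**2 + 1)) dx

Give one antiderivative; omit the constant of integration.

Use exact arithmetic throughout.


The answer is -3*x**2*exp(2*x)/8 + 3*x*exp(2*x)/8 - 3*exp(2*x)/16 - 4*sin(5*x)/5 - 5*atan(x).
Step 1. Rewrite: now ∫(-3*x**2*exp(2*x)/4) dx + ∫(-5/(x**2 + 1)) dx + ∫(-4*cos(5*x)) dx.
Step 2. Integrate ∫(-3*x**2*exp(2*x)/4) dx by parts with u = x**2, dv = (-3*exp(2*x)/4) dx, so v = -3*exp(2*x)/8: now -3*x**2*exp(2*x)/8 + ∫(3*x*exp(2*x)/4) dx + ∫(-5/(x**2 + 1)) dx + ∫(-4*cos(5*x)) dx.
Step 3. Integrate ∫(3*x*exp(2*x)/4) dx by parts with u = x, dv = (3*exp(2*x)/4) dx, so v = 3*exp(2*x)/8: now -3*x**2*exp(2*x)/8 + 3*x*exp(2*x)/8 + ∫(-5/(x**2 + 1)) dx + ∫(-3*exp(2*x)/8) dx + ∫(-4*cos(5*x)) dx.
Step 4. Evaluate the standard form: now -3*x**2*exp(2*x)/8 + 3*x*exp(2*x)/8 - 3*exp(2*x)/16 + ∫(-5/(x**2 + 1)) dx + ∫(-4*cos(5*x)) dx.
Step 5. Evaluate the standard form: now -3*x**2*exp(2*x)/8 + 3*x*exp(2*x)/8 - 3*exp(2*x)/16 - 4*sin(5*x)/5 + ∫(-5/(x**2 + 1)) dx.
Step 6. Evaluate the standard form: now -3*x**2*exp(2*x)/8 + 3*x*exp(2*x)/8 - 3*exp(2*x)/16 - 4*sin(5*x)/5 - 5*atan(x).
Answer: -3*x**2*exp(2*x)/8 + 3*x*exp(2*x)/8 - 3*exp(2*x)/16 - 4*sin(5*x)/5 - 5*atan(x).


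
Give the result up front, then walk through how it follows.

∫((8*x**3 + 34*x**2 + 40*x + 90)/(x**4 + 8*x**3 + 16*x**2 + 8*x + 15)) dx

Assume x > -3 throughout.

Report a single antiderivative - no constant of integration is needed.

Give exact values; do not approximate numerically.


The answer is 3*log(x + 3) + 5*log(x + 5) + 4*atan(x).
Step 1. Decompose ∫((8*x**3 + 34*x**2 + 40*x + 90)/(x**4 + 8*x**3 + 16*x**2 + 8*x + 15)) dx by partial fractions, (8*x**3 + 34*x**2 + 40*x + 90)/(x**4 + 8*x**3 + 16*x**2 + 8*x + 15) = 4/(x**2 + 1) + 5/(x + 5) + 3/(x + 3): now ∫(3/(x + 3)) dx + ∫(5/(x + 5)) dx + ∫(4/(x**2 + 1)) dx.
Step 2. Evaluate the standard form [assuming x > -3]: now 3*log(x + 3) + ∫(5/(x + 5)) dx + ∫(4/(x**2 + 1)) dx.
Step 3. Evaluate the standard form [assuming x > -5]: now 3*log(x + 3) + 5*log(x + 5) + ∫(4/(x**2 + 1)) dx.
Step 4. Evaluate the standard form: now 3*log(x + 3) + 5*log(x + 5) + 4*atan(x).
Answer: 3*log(x + 3) + 5*log(x + 5) + 4*atan(x).


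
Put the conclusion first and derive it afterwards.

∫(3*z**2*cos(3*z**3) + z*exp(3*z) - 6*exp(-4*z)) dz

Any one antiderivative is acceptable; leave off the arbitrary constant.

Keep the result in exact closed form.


The answer is z*exp(3*z)/3 - exp(3*z)/9 + sin(3*z**3)/3 + 3*exp(-4*z)/2.
Step 1. Rewrite: now ∫(z*exp(3*z)) dz + ∫(3*z**2*cos(3*z**3)) dz + ∫(-6*exp(-4*z)) dz.
Step 2. Evaluate the standard form: now ∫(z*exp(3*z)) dz + ∫(3*z**2*cos(3*z**3)) dz + 3*exp(-4*z)/2.
Step 3. Integrate ∫(z*exp(3*z)) dz by parts with u = z, dv = (exp(3*z)) dz, so v = exp(3*z)/3: now z*exp(3*z)/3 + ∫(3*z**2*cos(3*z**3)) dz + ∫(-exp(3*z)/3) dz + 3*exp(-4*z)/2.
Step 4. Evaluate the standard form: now z*exp(3*z)/3 - exp(3*z)/9 + ∫(3*z**2*cos(3*z**3)) dz + 3*exp(-4*z)/2.
Step 5. Substitute u = z**3, turning ∫(3*z**2*cos(3*z**3)) dz into ∫(cos(3*u)) du: now z*exp(3*z)/3 - exp(3*z)/9 + ∫(cos(3*u)) du + 3*exp(-4*z)/2.
Step 6. Evaluate the standard form: now z*exp(3*z)/3 - exp(3*z)/9 + sin(3*u)/3 + 3*exp(-4*z)/2.
Step 7. Substitute back u = z**3: now z*exp(3*z)/3 - exp(3*z)/9 + sin(3*z**3)/3 + 3*exp(-4*z)/2.
Answer: z*exp(3*z)/3 - exp(3*z)/9 + sin(3*z**3)/3 + 3*exp(-4*z)/2.


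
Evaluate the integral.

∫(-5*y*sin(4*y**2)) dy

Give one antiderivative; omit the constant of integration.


Answer: 5*cos(4*y**2)/8.


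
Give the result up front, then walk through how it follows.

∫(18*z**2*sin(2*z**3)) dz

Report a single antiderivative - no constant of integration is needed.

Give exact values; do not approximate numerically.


The answer is -3*cos(2*z**3).
Step 1. Substitute u = z**3, turning ∫(18*z**2*sin(2*z**3)) dz into ∫(6*sin(2*u)) du: now ∫(6*sin(2*u)) du.
Step 2. Evaluate the standard form: now -3*cos(2*u).
Step 3. Substitute back u = z**3: now -3*cos(2*z**3).
Answer: -3*cos(2*z**3).


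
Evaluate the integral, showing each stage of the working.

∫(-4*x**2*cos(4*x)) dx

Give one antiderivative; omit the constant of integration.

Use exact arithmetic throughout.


Step 1. Integrate ∫(-4*x**2*cos(4*x)) dx by parts with u = x**2, dv = (-4*cos(4*x)) dx, so v = -sin(4*x): now -x**2*sin(4*x) + ∫(2*x*sin(4*x)) dx.
Step 2. Integrate ∫(2*x*sin(4*x)) dx by parts with u = x, dv = (2*sin(4*x)) dx, so v = -cos(4*x)/2: now -x**2*sin(4*x) - x*cos(4*x)/2 + ∫(cos(4*x)/2) dx.
Step 3. Evaluate the standard form: now -x**2*sin(4*x) - x*cos(4*x)/2 + sin(4*x)/8.
Answer: -x**2*sin(4*x) - x*cos(4*x)/2 + sin(4*x)/8.


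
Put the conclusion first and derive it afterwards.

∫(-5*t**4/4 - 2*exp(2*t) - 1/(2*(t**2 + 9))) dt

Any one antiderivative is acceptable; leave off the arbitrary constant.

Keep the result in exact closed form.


The answer is -t**5/4 - exp(2*t) - atan(t/3)/6.
Step 1. Rewrite: now ∫(-5*t**4/4) dt + ∫(-1/(2*(t**2 + 9))) dt + ∫(-2*exp(2*t)) dt.
Step 2. Evaluate the standard form: now -exp(2*t) + ∫(-5*t**4/4) dt + ∫(-1/(2*(t**2 + 9))) dt.
Step 3. Evaluate the standard form: now -t**5/4 - exp(2*t) + ∫(-1/(2*(t**2 + 9))) dt.
Step 4. Evaluate the standard form: now -t**5/4 - exp(2*t) - atan(t/3)/6.
Answer: -t**5/4 - exp(2*t) - atan(t/3)/6.


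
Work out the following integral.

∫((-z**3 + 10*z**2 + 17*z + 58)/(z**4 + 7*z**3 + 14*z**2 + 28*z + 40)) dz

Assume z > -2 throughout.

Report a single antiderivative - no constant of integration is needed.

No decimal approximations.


Answer: 3*log(z + 2) - 4*log(z + 5) + 3*atan(z/2)/2.


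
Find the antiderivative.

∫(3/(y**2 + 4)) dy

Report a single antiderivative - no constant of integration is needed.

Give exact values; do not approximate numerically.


Answer: 3*atan(y/2)/2.


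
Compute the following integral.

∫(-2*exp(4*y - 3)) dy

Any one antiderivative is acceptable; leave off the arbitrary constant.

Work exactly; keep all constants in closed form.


Answer: -exp(4*y - 3)/2.


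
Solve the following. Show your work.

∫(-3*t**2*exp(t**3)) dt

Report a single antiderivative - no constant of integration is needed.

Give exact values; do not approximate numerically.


Step 1. Substitute u = t**3, turning ∫(-3*t**2*exp(t**3)) dt into ∫(-exp(u)) du: now ∫(-exp(u)) du.
Step 2. Evaluate the standard form: now -exp(u).
Step 3. Substitute back u = t**3: now -exp(t**3).
Answer: -exp(t**3).


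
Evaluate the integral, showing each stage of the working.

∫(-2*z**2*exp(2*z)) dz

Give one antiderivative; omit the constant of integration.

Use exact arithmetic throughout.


Step 1. Integrate ∫(-2*z**2*exp(2*z)) dz by parts with u = z**2, dv = (-2*exp(2*z)) dz, so v = -exp(2*z): now -z**2*exp(2*z) + ∫(2*z*exp(2*z)) dz.
Step 2. Integrate ∫(2*z*exp(2*z)) dz by parts with u = z, dv = (2*exp(2*z)) dz, so v = exp(2*z): now -z**2*exp(2*z) + z*exp(2*z) + ∫(-exp(2*z)) dz.
Step 3. Evaluate the standard form: now -z**2*exp(2*z) + z*exp(2*z) - exp(2*z)/2.
Answer: -z**2*exp(2*z) + z*exp(2*z) - exp(2*z)/2.


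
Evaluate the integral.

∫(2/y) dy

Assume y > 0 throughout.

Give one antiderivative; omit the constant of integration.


Answer: 2*log(y).


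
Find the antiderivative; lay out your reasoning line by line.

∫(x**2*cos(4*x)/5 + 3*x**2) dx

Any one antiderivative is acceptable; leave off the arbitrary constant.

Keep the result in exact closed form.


Step 1. Rewrite: now ∫(3*x**2) dx + ∫(x**2*cos(4*x)/5) dx.
Step 2. Integrate ∫(x**2*cos(4*x)/5) dx by parts with u = x**2, dv = (cos(4*x)/5) dx, so v = sin(4*x)/20: now x**2*sin(4*x)/20 + ∫(3*x**2) dx + ∫(-x*sin(4*x)/10) dx.
Step 3. Integrate ∫(-x*sin(4*x)/10) dx by parts with u = x, dv = (-sin(4*x)/10) dx, so v = cos(4*x)/40: now x**2*sin(4*x)/20 + x*cos(4*x)/40 + ∫(3*x**2) dx + ∫(-cos(4*x)/40) dx.
Step 4. Evaluate the standard form: now x**2*sin(4*x)/20 + x*cos(4*x)/40 - sin(4*x)/160 + ∫(3*x**2) dx.
Step 5. Evaluate the standard form: now x**3 + x**2*sin(4*x)/20 + x*cos(4*x)/40 - sin(4*x)/160.
Answer: x**3 + x**2*sin(4*x)/20 + x*cos(4*x)/40 - sin(4*x)/160.


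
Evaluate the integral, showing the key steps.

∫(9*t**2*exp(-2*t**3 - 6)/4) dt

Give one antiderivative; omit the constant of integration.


Step 1. Substitute u = t**3 + 3, turning ∫(9*t**2*exp(-2*t**3 - 6)/4) dt into ∫(3*exp(-2*u)/4) du: now ∫(3*exp(-2*u)/4) du.
Step 2. Evaluate the standard form: now -3*exp(-2*u)/8.
Step 3. Substitute back u = t**3 + 3: now -3*exp(-2*t**3 - 6)/8.
Answer: -3*exp(-2*t**3 - 6)/8.


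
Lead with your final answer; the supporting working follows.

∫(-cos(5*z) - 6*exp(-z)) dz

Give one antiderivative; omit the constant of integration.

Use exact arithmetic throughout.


The answer is -sin(5*z)/5 + 6*exp(-z).
Step 1. Rewrite: now ∫(-6*exp(-z)) dz + ∫(-cos(5*z)) dz.
Step 2. Evaluate the standard form: now ∫(-cos(5*z)) dz + 6*exp(-z).
Step 3. Evaluate the standard form: now -sin(5*z)/5 + 6*exp(-z).
Answer: -sin(5*z)/5 + 6*exp(-z).


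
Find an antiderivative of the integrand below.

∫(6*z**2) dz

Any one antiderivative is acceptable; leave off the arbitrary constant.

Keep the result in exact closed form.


Answer: 2*z**3.


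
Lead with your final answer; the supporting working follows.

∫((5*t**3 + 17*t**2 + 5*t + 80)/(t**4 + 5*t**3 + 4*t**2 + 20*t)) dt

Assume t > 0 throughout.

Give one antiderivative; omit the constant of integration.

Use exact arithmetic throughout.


The answer is 4*log(t) + log(t + 5) - 3*atan(t/2)/2.
Step 1. Decompose ∫((5*t**3 + 17*t**2 + 5*t + 80)/(t**4 + 5*t**3 + 4*t**2 + 20*t)) dt by partial fractions, (5*t**3 + 17*t**2 + 5*t + 80)/(t**4 + 5*t**3 + 4*t**2 + 20*t) = -3/(t**2 + 4) + 1/(t + 5) + 4/t: now ∫(4/t) dt + ∫(1/(t + 5)) dt + ∫(-3/(t**2 + 4)) dt.
Step 2. Evaluate the standard form [assuming t > -5]: now log(t + 5) + ∫(4/t) dt + ∫(-3/(t**2 + 4)) dt.
Step 3. Evaluate the standard form [assuming t > 0]: now 4*log(t) + log(t + 5) + ∫(-3/(t**2 + 4)) dt.
Step 4. Evaluate the standard form: now 4*log(t) + log(t + 5) - 3*atan(t/2)/2.
Answer: 4*log(t) + log(t + 5) - 3*atan(t/2)/2.


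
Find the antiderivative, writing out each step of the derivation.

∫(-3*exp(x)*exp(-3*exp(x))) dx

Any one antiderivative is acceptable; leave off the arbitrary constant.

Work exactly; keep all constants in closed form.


Step 1. Substitute u = exp(x), turning ∫(-3*exp(x)*exp(-3*exp(x))) dx into ∫(-3*exp(-3*u)) du: now ∫(-3*exp(-3*u)) du.
Step 2. Evaluate the standard form: now exp(-3*u).
Step 3. Substitute back u = exp(x): now exp(-3*exp(x)).
Answer: exp(-3*exp(x)).


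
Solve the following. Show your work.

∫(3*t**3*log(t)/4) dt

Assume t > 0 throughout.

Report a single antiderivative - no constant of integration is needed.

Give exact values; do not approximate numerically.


Step 1. Integrate ∫(3*t**3*log(t)/4) dt by parts with u = log(t), dv = (3*t**3/4) dt, so v = 3*t**4/16 [assuming t > 0]: now 3*t**4*log(t)/16 + ∫(-3*t**3/16) dt.
Step 2. Evaluate the standard form: now 3*t**4*log(t)/16 - 3*t**4/64.
Answer: 3*t**4*log(t)/16 - 3*t**4/64.


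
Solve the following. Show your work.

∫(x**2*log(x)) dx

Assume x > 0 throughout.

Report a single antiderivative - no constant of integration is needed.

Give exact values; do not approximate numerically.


Step 1. Integrate ∫(x**2*log(x)) dx by parts with u = log(x), dv = (x**2) dx, so v = x**3/3 [assuming x > 0]: now x**3*log(x)/3 + ∫(-x**2/3) dx.
Step 2. Evaluate the standard form: now x**3*log(x)/3 - x**3/9.
Answer: x**3*log(x)/3 - x**3/9.


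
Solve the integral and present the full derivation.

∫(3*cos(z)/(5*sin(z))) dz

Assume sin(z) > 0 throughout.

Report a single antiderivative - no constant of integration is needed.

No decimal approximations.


Step 1. Substitute u = sin(z), turning ∫(3*cos(z)/(5*sin(z))) dz into ∫(3/(5*u)) du: now ∫(3/(5*u)) du.
Step 2. Evaluate the standard form [assuming u > 0]: now 3*log(u)/5.
Step 3. Substitute back u = sin(z): now 3*log(sin(z))/5.
Answer: 3*log(sin(z))/5.


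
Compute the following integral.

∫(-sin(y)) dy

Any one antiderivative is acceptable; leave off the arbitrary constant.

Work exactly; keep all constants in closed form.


Answer: cos(y).


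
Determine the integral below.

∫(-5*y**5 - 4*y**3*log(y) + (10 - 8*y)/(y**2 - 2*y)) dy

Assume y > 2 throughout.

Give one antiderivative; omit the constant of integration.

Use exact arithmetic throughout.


Answer: -5*y**6/6 - y**4*log(y) + y**4/4 - 5*log(y) - 3*log(y - 2).


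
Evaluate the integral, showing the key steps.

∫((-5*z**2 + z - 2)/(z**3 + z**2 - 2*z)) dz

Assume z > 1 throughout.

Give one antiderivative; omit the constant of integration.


Step 1. Decompose ∫((-5*z**2 + z - 2)/(z**3 + z**2 - 2*z)) dz by partial fractions, (-5*z**2 + z - 2)/(z**3 + z**2 - 2*z) = -4/(z + 2) - 2/(z - 1) + 1/z: now ∫(1/z) dz + ∫(-2/(z - 1)) dz + ∫(-4/(z + 2)) dz.
Step 2. Evaluate the standard form [assuming z > 1]: now -2*log(z - 1) + ∫(1/z) dz + ∫(-4/(z + 2)) dz.
Step 3. Evaluate the standard form [assuming z > 0]: now log(z) - 2*log(z - 1) + ∫(-4/(z + 2)) dz.
Step 4. Evaluate the standard form [assuming z > -2]: now log(z) - 2*log(z - 1) - 4*log(z + 2).
Answer: log(z) - 2*log(z - 1) - 4*log(z + 2).


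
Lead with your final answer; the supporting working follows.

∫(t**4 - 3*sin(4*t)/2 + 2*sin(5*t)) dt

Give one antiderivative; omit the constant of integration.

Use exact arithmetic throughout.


The answer is t**5/5 + 3*cos(4*t)/8 - 2*cos(5*t)/5.
Step 1. Rewrite: now ∫(t**4) dt + ∫(-3*sin(4*t)/2) dt + ∫(2*sin(5*t)) dt.
Step 2. Evaluate the standard form: now t**5/5 + ∫(-3*sin(4*t)/2) dt + ∫(2*sin(5*t)) dt.
Step 3. Evaluate the standard form: now t**5/5 - 2*cos(5*t)/5 + ∫(-3*sin(4*t)/2) dt.
Step 4. Evaluate the standard form: now t**5/5 + 3*cos(4*t)/8 - 2*cos(5*t)/5.
Answer: t**5/5 + 3*cos(4*t)/8 - 2*cos(5*t)/5.


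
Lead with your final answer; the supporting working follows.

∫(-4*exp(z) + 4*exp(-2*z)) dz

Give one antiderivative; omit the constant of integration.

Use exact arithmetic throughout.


The answer is -4*exp(z) - 2*exp(-2*z).
Step 1. Rewrite: now ∫(4*exp(-2*z)) dz + ∫(-4*exp(z)) dz.
Step 2. Evaluate the standard form: now -4*exp(z) + ∫(4*exp(-2*z)) dz.
Step 3. Evaluate the standard form: now -4*exp(z) - 2*exp(-2*z).
Answer: -4*exp(z) - 2*exp(-2*z).


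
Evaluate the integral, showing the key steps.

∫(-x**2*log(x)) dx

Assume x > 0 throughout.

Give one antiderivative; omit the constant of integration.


Step 1. Integrate ∫(-x**2*log(x)) dx by parts with u = log(x), dv = (-x**2) dx, so v = -x**3/3 [assuming x > 0]: now -x**3*log(x)/3 + ∫(x**2/3) dx.
Step 2. Evaluate the standard form: now -x**3*log(x)/3 + x**3/9.
Answer: -x**3*log(x)/3 + x**3/9.


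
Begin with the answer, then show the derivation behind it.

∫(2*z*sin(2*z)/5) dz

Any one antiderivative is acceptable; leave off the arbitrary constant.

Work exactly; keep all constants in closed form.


The answer is -z*cos(2*z)/5 + sin(2*z)/10.
Step 1. Integrate ∫(2*z*sin(2*z)/5) dz by parts with u = z, dv = (2*sin(2*z)/5) dz, so v = -cos(2*z)/5: now -z*cos(2*z)/5 + ∫(cos(2*z)/5) dz.
Step 2. Evaluate the standard form: now -z*cos(2*z)/5 + sin(2*z)/10.
Answer: -z*cos(2*z)/5 + sin(2*z)/10.


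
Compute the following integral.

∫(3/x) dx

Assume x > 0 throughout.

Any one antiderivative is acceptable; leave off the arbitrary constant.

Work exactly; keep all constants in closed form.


Answer: 3*log(x).


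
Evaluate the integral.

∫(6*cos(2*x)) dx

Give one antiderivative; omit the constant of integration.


Answer: 3*sin(2*x).


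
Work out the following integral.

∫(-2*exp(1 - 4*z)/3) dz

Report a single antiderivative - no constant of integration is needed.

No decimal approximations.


Answer: exp(1 - 4*z)/6.


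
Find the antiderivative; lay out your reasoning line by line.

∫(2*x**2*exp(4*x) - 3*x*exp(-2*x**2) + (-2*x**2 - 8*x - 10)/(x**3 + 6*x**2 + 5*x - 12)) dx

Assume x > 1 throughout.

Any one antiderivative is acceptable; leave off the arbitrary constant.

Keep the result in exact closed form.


Step 1. Rewrite: now ∫(-3*x*exp(-2*x**2)) dx + ∫(2*x**2*exp(4*x)) dx + ∫((-2*x**2 - 8*x - 10)/(x**3 + 6*x**2 + 5*x - 12)) dx.
Step 2. Integrate ∫(2*x**2*exp(4*x)) dx by parts with u = x**2, dv = (2*exp(4*x)) dx, so v = exp(4*x)/2: now x**2*exp(4*x)/2 + ∫(-x*exp(4*x)) dx + ∫(-3*x*exp(-2*x**2)) dx + ∫((-2*x**2 - 8*x - 10)/(x**3 + 6*x**2 + 5*x - 12)) dx.
Step 3. Integrate ∫(-x*exp(4*x)) dx by parts with u = x, dv = (-exp(4*x)) dx, so v = -exp(4*x)/4: now x**2*exp(4*x)/2 - x*exp(4*x)/4 + ∫(-3*x*exp(-2*x**2)) dx + ∫((-2*x**2 - 8*x - 10)/(x**3 + 6*x**2 + 5*x - 12)) dx + ∫(exp(4*x)/4) dx.
Step 4. Evaluate the standard form: now x**2*exp(4*x)/2 - x*exp(4*x)/4 + exp(4*x)/16 + ∫(-3*x*exp(-2*x**2)) dx + ∫((-2*x**2 - 8*x - 10)/(x**3 + 6*x**2 + 5*x - 12)) dx.
Step 5. Substitute u = x**2, turning ∫(-3*x*exp(-2*x**2)) dx into ∫(-3*exp(-2*u)/2) du: now x**2*exp(4*x)/2 - x*exp(4*x)/4 + exp(4*x)/16 + ∫((-2*x**2 - 8*x - 10)/(x**3 + 6*x**2 + 5*x - 12)) dx + ∫(-3*exp(-2*u)/2) du.
Step 6. Evaluate the standard form: now x**2*exp(4*x)/2 - x*exp(4*x)/4 + exp(4*x)/16 + ∫((-2*x**2 - 8*x - 10)/(x**3 + 6*x**2 + 5*x - 12)) dx + 3*exp(-2*u)/4.
Step 7. Substitute back u = x**2: now x**2*exp(4*x)/2 - x*exp(4*x)/4 + exp(4*x)/16 + ∫((-2*x**2 - 8*x - 10)/(x**3 + 6*x**2 + 5*x - 12)) dx + 3*exp(-2*x**2)/4.
Step 8. Decompose ∫((-2*x**2 - 8*x - 10)/(x**3 + 6*x**2 + 5*x - 12)) dx by partial fractions, (-2*x**2 - 8*x - 10)/(x**3 + 6*x**2 + 5*x - 12) = -2/(x + 4) + 1/(x + 3) - 1/(x - 1): now x**2*exp(4*x)/2 - x*exp(4*x)/4 + exp(4*x)/16 + ∫(-1/(x - 1)) dx + ∫(1/(x + 3)) dx + ∫(-2/(x + 4)) dx + 3*exp(-2*x**2)/4.
Step 9. Evaluate the standard form [assuming x > 1]: now x**2*exp(4*x)/2 - x*exp(4*x)/4 + exp(4*x)/16 - log(x - 1) + ∫(1/(x + 3)) dx + ∫(-2/(x + 4)) dx + 3*exp(-2*x**2)/4.
Step 10. Evaluate the standard form [assuming x > -3]: now x**2*exp(4*x)/2 - x*exp(4*x)/4 + exp(4*x)/16 - log(x - 1) + log(x + 3) + ∫(-2/(x + 4)) dx + 3*exp(-2*x**2)/4.
Step 11. Evaluate the standard form [assuming x > -4]: now x**2*exp(4*x)/2 - x*exp(4*x)/4 + exp(4*x)/16 - log(x - 1) + log(x + 3) - 2*log(x + 4) + 3*exp(-2*x**2)/4.
Answer: x**2*exp(4*x)/2 - x*exp(4*x)/4 + exp(4*x)/16 - log(x - 1) + log(x + 3) - 2*log(x + 4) + 3*exp(-2*x**2)/4.


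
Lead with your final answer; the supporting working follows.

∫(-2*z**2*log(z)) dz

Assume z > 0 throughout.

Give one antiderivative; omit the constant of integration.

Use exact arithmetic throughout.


The answer is -2*z**3*log(z)/3 + 2*z**3/9.
Step 1. Integrate ∫(-2*z**2*log(z)) dz by parts with u = log(z), dv = (-2*z**2) dz, so v = -2*z**3/3 [assuming z > 0]: now -2*z**3*log(z)/3 + ∫(2*z**2/3) dz.
Step 2. Evaluate the standard form: now -2*z**3*log(z)/3 + 2*z**3/9.
Answer: -2*z**3*log(z)/3 + 2*z**3/9.


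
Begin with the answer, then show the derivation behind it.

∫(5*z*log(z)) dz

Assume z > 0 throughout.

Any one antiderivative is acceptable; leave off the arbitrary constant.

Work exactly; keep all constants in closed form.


The answer is 5*z**2*log(z)/2 - 5*z**2/4.
Step 1. Integrate ∫(5*z*log(z)) dz by parts with u = log(z), dv = (5*z) dz, so v = 5*z**2/2 [assuming z > 0]: now 5*z**2*log(z)/2 + ∫(-5*z/2) dz.
Step 2. Evaluate the standard form: now 5*z**2*log(z)/2 - 5*z**2/4.
Answer: 5*z**2*log(z)/2 - 5*z**2/4.


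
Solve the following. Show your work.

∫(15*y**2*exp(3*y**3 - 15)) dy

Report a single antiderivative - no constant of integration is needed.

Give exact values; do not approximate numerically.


Step 1. Substitute u = y**3 - 5, turning ∫(15*y**2*exp(3*y**3 - 15)) dy into ∫(5*exp(3*u)) du: now ∫(5*exp(3*u)) du.
Step 2. Evaluate the standard form: now 5*exp(3*u)/3.
Step 3. Substitute back u = y**3 - 5: now 5*exp(3*y**3 - 15)/3.
Answer: 5*exp(3*y**3 - 15)/3.


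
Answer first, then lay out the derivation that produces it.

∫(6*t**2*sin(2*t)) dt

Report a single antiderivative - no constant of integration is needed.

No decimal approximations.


The answer is -3*t**2*cos(2*t) + 3*t*sin(2*t) + 3*cos(2*t)/2.
Step 1. Integrate ∫(6*t**2*sin(2*t)) dt by parts with u = t**2, dv = (6*sin(2*t)) dt, so v = -3*cos(2*t): now -3*t**2*cos(2*t) + ∫(6*t*cos(2*t)) dt.
Step 2. Integrate ∫(6*t*cos(2*t)) dt by parts with u = t, dv = (6*cos(2*t)) dt, so v = 3*sin(2*t): now -3*t**2*cos(2*t) + 3*t*sin(2*t) + ∫(-3*sin(2*t)) dt.
Step 3. Evaluate the standard form: now -3*t**2*cos(2*t) + 3*t*sin(2*t) + 3*cos(2*t)/2.
Answer: -3*t**2*cos(2*t) + 3*t*sin(2*t) + 3*cos(2*t)/2.


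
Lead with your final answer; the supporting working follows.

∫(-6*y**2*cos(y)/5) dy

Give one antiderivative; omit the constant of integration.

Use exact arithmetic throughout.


The answer is -6*y**2*sin(y)/5 - 12*y*cos(y)/5 + 12*sin(y)/5.
Step 1. Integrate ∫(-6*y**2*cos(y)/5) dy by parts with u = y**2, dv = (-6*cos(y)/5) dy, so v = -6*sin(y)/5: now -6*y**2*sin(y)/5 + ∫(12*y*sin(y)/5) dy.
Step 2. Integrate ∫(12*y*sin(y)/5) dy by parts with u = y, dv = (12*sin(y)/5) dy, so v = -12*cos(y)/5: now -6*y**2*sin(y)/5 - 12*y*cos(y)/5 + ∫(12*cos(y)/5) dy.
Step 3. Evaluate the standard form: now -6*y**2*sin(y)/5 - 12*y*cos(y)/5 + 12*sin(y)/5.
Answer: -6*y**2*sin(y)/5 - 12*y*cos(y)/5 + 12*sin(y)/5.


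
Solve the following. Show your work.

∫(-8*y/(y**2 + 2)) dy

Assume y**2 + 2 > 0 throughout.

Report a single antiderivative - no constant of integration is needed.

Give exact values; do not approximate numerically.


Step 1. Substitute u = y**2 + 2, turning ∫(-8*y/(y**2 + 2)) dy into ∫(-4/u) du: now ∫(-4/u) du.
Step 2. Evaluate the standard form [assuming u > 0]: now -4*log(u).
Step 3. Substitute back u = y**2 + 2: now -4*log(y**2 + 2).
Answer: -4*log(y**2 + 2).


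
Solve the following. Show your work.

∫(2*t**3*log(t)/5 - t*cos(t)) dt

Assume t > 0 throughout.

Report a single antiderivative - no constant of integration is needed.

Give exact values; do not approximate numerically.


Step 1. Rewrite: now ∫(-t*cos(t)) dt + ∫(2*t**3*log(t)/5) dt.
Step 2. Integrate ∫(2*t**3*log(t)/5) dt by parts with u = log(t), dv = (2*t**3/5) dt, so v = t**4/10 [assuming t > 0]: now t**4*log(t)/10 + ∫(-t**3/10) dt + ∫(-t*cos(t)) dt.
Step 3. Evaluate the standard form: now t**4*log(t)/10 - t**4/40 + ∫(-t*cos(t)) dt.
Step 4. Integrate ∫(-t*cos(t)) dt by parts with u = t, dv = (-cos(t)) dt, so v = -sin(t): now t**4*log(t)/10 - t**4/40 - t*sin(t) + ∫(sin(t)) dt.
Step 5. Evaluate the standard form: now t**4*log(t)/10 - t**4/40 - t*sin(t) - cos(t).
Answer: t**4*log(t)/10 - t**4/40 - t*sin(t) - cos(t).


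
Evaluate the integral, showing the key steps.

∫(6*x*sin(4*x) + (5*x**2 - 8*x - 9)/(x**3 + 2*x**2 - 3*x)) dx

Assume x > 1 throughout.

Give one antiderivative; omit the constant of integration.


Step 1. Rewrite: now ∫(6*x*sin(4*x)) dx + ∫((5*x**2 - 8*x - 9)/(x**3 + 2*x**2 - 3*x)) dx.
Step 2. Decompose ∫((5*x**2 - 8*x - 9)/(x**3 + 2*x**2 - 3*x)) dx by partial fractions, (5*x**2 - 8*x - 9)/(x**3 + 2*x**2 - 3*x) = 5/(x + 3) - 3/(x - 1) + 3/x: now ∫(3/x) dx + ∫(6*x*sin(4*x)) dx + ∫(-3/(x - 1)) dx + ∫(5/(x + 3)) dx.
Step 3. Evaluate the standard form [assuming x > -3]: now 5*log(x + 3) + ∫(3/x) dx + ∫(6*x*sin(4*x)) dx + ∫(-3/(x - 1)) dx.
Step 4. Evaluate the standard form [assuming x > 0]: now 3*log(x) + 5*log(x + 3) + ∫(6*x*sin(4*x)) dx + ∫(-3/(x - 1)) dx.
Step 5. Evaluate the standard form [assuming x > 1]: now 3*log(x) - 3*log(x - 1) + 5*log(x + 3) + ∫(6*x*sin(4*x)) dx.
Step 6. Integrate ∫(6*x*sin(4*x)) dx by parts with u = x, dv = (6*sin(4*x)) dx, so v = -3*cos(4*x)/2: now -3*x*cos(4*x)/2 + 3*log(x) - 3*log(x - 1) + 5*log(x + 3) + ∫(3*cos(4*x)/2) dx.
Step 7. Evaluate the standard form: now -3*x*cos(4*x)/2 + 3*log(x) - 3*log(x - 1) + 5*log(x + 3) + 3*sin(4*x)/8.
Answer: -3*x*cos(4*x)/2 + 3*log(x) - 3*log(x - 1) + 5*log(x + 3) + 3*sin(4*x)/8.


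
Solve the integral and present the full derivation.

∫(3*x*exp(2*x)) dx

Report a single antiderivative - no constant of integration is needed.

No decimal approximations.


Step 1. Integrate ∫(3*x*exp(2*x)) dx by parts with u = x, dv = (3*exp(2*x)) dx, so v = 3*exp(2*x)/2: now 3*x*exp(2*x)/2 + ∫(-3*exp(2*x)/2) dx.
Step 2. Evaluate the standard form: now 3*x*exp(2*x)/2 - 3*exp(2*x)/4.
Answer: 3*x*exp(2*x)/2 - 3*exp(2*x)/4.


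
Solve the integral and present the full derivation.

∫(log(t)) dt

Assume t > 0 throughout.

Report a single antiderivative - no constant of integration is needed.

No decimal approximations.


Step 1. Integrate ∫(log(t)) dt by parts with u = log(t), dv = (1) dt, so v = t [assuming t > 0]: now t*log(t) + ∫(-1) dt.
Step 2. Evaluate the standard form: now t*log(t) - t.
Answer: t*log(t) - t.


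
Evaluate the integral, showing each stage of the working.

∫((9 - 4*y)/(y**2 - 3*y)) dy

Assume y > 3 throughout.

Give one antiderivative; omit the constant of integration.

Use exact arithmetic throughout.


Step 1. Decompose ∫((9 - 4*y)/(y**2 - 3*y)) dy by partial fractions, (9 - 4*y)/(y**2 - 3*y) = -1/(y - 3) - 3/y: now ∫(-3/y) dy + ∫(-1/(y - 3)) dy.
Step 2. Evaluate the standard form [assuming y > 0]: now -3*log(y) + ∫(-1/(y - 3)) dy.
Step 3. Evaluate the standard form [assuming y > 3]: now -3*log(y) - log(y - 3).
Answer: -3*log(y) - log(y - 3).


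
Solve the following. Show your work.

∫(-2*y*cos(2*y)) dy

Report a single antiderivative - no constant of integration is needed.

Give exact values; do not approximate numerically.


Step 1. Integrate ∫(-2*y*cos(2*y)) dy by parts with u = y, dv = (-2*cos(2*y)) dy, so v = -sin(2*y): now -y*sin(2*y) + ∫(sin(2*y)) dy.
Step 2. Evaluate the standard form: now -y*sin(2*y) - cos(2*y)/2.
Answer: -y*sin(2*y) - cos(2*y)/2.


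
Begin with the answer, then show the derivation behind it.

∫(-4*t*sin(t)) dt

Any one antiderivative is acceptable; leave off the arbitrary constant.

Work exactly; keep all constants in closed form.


The answer is 4*t*cos(t) - 4*sin(t).
Step 1. Integrate ∫(-4*t*sin(t)) dt by parts with u = t, dv = (-4*sin(t)) dt, so v = 4*cos(t): now 4*t*cos(t) + ∫(-4*cos(t)) dt.
Step 2. Evaluate the standard form: now 4*t*cos(t) - 4*sin(t).
Answer: 4*t*cos(t) - 4*sin(t).


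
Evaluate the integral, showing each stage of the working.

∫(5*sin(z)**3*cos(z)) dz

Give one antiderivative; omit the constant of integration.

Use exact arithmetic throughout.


Step 1. Substitute u = sin(z), turning ∫(5*sin(z)**3*cos(z)) dz into ∫(5*u**3) du: now ∫(5*u**3) du.
Step 2. Evaluate the standard form: now 5*u**4/4.
Step 3. Substitute back u = sin(z): now 5*sin(z)**4/4.
Answer: 5*sin(z)**4/4.


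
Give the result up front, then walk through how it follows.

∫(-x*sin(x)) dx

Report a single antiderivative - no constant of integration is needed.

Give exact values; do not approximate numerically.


The answer is x*cos(x) - sin(x).
Step 1. Integrate ∫(-x*sin(x)) dx by parts with u = x, dv = (-sin(x)) dx, so v = cos(x): now x*cos(x) + ∫(-cos(x)) dx.
Step 2. Evaluate the standard form: now x*cos(x) - sin(x).
Answer: x*cos(x) - sin(x).


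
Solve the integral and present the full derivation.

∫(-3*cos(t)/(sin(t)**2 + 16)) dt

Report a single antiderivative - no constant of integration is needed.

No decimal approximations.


Step 1. Substitute u = sin(t), turning ∫(-3*cos(t)/(sin(t)**2 + 16)) dt into ∫(-3/(u**2 + 16)) du: now ∫(-3/(u**2 + 16)) du.
Step 2. Evaluate the standard form: now -3*atan(u/4)/4.
Step 3. Substitute back u = sin(t): now -3*atan(sin(t)/4)/4.
Answer: -3*atan(sin(t)/4)/4.


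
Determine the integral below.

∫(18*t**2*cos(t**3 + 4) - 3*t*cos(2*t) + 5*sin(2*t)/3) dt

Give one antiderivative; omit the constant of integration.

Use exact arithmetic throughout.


Answer: -3*t*sin(2*t)/2 + 6*sin(t**3 + 4) - 19*cos(2*t)/12.


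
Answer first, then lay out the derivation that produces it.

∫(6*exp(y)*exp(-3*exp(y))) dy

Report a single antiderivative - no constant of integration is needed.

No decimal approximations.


The answer is -2*exp(-3*exp(y)).
Step 1. Substitute u = exp(y), turning ∫(6*exp(y)*exp(-3*exp(y))) dy into ∫(6*exp(-3*u)) du: now ∫(6*exp(-3*u)) du.
Step 2. Evaluate the standard form: now -2*exp(-3*u).
Step 3. Substitute back u = exp(y): now -2*exp(-3*exp(y)).
Answer: -2*exp(-3*exp(y)).


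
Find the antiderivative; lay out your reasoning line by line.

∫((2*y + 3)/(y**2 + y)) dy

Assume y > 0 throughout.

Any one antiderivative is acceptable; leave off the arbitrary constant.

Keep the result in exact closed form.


Step 1. Decompose ∫((2*y + 3)/(y**2 + y)) dy by partial fractions, (2*y + 3)/(y**2 + y) = -1/(y + 1) + 3/y: now ∫(3/y) dy + ∫(-1/(y + 1)) dy.
Step 2. Evaluate the standard form [assuming y > -1]: now -log(y + 1) + ∫(3/y) dy.
Step 3. Evaluate the standard form [assuming y > 0]: now 3*log(y) - log(y + 1).
Answer: 3*log(y) - log(y + 1).


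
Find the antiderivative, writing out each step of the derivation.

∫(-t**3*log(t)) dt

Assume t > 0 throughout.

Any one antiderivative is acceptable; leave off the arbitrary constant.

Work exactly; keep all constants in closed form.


Step 1. Integrate ∫(-t**3*log(t)) dt by parts with u = log(t), dv = (-t**3) dt, so v = -t**4/4 [assuming t > 0]: now -t**4*log(t)/4 + ∫(t**3/4) dt.
Step 2. Evaluate the standard form: now -t**4*log(t)/4 + t**4/16.
Answer: -t**4*log(t)/4 + t**4/16.


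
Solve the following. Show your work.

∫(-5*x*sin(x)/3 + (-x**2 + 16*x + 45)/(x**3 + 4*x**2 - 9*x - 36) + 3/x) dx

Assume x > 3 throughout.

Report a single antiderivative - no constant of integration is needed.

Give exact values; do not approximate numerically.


Step 1. Rewrite: now ∫(3/x) dx + ∫(-5*x*sin(x)/3) dx + ∫((-x**2 + 16*x + 45)/(x**3 + 4*x**2 - 9*x - 36)) dx.
Step 2. Integrate ∫(-5*x*sin(x)/3) dx by parts with u = x, dv = (-5*sin(x)/3) dx, so v = 5*cos(x)/3: now 5*x*cos(x)/3 + ∫(3/x) dx + ∫((-x**2 + 16*x + 45)/(x**3 + 4*x**2 - 9*x - 36)) dx + ∫(-5*cos(x)/3) dx.
Step 3. Evaluate the standard form: now 5*x*cos(x)/3 - 5*sin(x)/3 + ∫(3/x) dx + ∫((-x**2 + 16*x + 45)/(x**3 + 4*x**2 - 9*x - 36)) dx.
Step 4. Decompose ∫((-x**2 + 16*x + 45)/(x**3 + 4*x**2 - 9*x - 36)) dx by partial fractions, (-x**2 + 16*x + 45)/(x**3 + 4*x**2 - 9*x - 36) = -5/(x + 4) + 2/(x + 3) + 2/(x - 3): now 5*x*cos(x)/3 - 5*sin(x)/3 + ∫(3/x) dx + ∫(2/(x - 3)) dx + ∫(2/(x + 3)) dx + ∫(-5/(x + 4)) dx.
Step 5. Evaluate the standard form [assuming x > 3]: now 5*x*cos(x)/3 + 2*log(x - 3) - 5*sin(x)/3 + ∫(3/x) dx + ∫(2/(x + 3)) dx + ∫(-5/(x + 4)) dx.
Step 6. Evaluate the standard form [assuming x > -4]: now 5*x*cos(x)/3 + 2*log(x - 3) - 5*log(x + 4) - 5*sin(x)/3 + ∫(3/x) dx + ∫(2/(x + 3)) dx.
Step 7. Evaluate the standard form [assuming x > -3]: now 5*x*cos(x)/3 + 2*log(x - 3) + 2*log(x + 3) - 5*log(x + 4) - 5*sin(x)/3 + ∫(3/x) dx.
Step 8. Evaluate the standard form [assuming x > 0]: now 5*x*cos(x)/3 + 3*log(x) + 2*log(x - 3) + 2*log(x + 3) - 5*log(x + 4) - 5*sin(x)/3.
Answer: 5*x*cos(x)/3 + 3*log(x) + 2*log(x - 3) + 2*log(x + 3) - 5*log(x + 4) - 5*sin(x)/3.
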